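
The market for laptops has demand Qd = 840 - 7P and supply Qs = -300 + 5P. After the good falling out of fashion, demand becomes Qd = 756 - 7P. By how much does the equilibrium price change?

Original equilibrium: P* = 95, Q* = 175.
New equilibrium: 756 - 7P = -300 + 5P, so 1056 = 12P and P' = 88; Q' = 756 − 7(88) = 140.
Change in price: 88 − 95 = -7.

ΔP = -7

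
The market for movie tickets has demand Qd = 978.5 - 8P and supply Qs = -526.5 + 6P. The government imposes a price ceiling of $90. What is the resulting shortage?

Equilibrium price would be P* = 107.5, so the ceiling at 90 binds.
At P = 90: Qd = 978.5 − 8(90) = 258.5, Qs = -526.5 + 6(90) = 13.5.
Shortage = 258.5 − 13.5 = 245.

Shortage = 245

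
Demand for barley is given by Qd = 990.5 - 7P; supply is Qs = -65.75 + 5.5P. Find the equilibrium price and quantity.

P* = 84.5, Q* = 399

Set Qd = Qs: 990.5 - 7P = -65.75 + 5.5P.
1056.25 = 12.5P, so P* = 84.5.
Q* = 990.5 − 7(84.5) = 399.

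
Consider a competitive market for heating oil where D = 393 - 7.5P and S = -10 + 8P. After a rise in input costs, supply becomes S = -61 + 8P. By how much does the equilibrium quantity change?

ΔQ = -765/31

Original equilibrium: P* = 26, Q* = 198.
New equilibrium: 393 - 7.5P = -61 + 8P, so 454 = 15.5P and P' = 908/31; Q' = 393 − 7.5(908/31) = 5373/31.
Change in quantity: 5373/31 − 198 = -765/31.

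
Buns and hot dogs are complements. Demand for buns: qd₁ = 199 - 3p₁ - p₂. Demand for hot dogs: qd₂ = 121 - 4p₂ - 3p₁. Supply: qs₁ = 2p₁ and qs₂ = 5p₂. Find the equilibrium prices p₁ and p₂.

Market 1: 199 - 3p₁ - p₂ = 2p₁ → 5p₁ + p₂ = 199.
Market 2: 9p₂ + 3p₁ = 121.
Eliminating p₂: 9×(1) − 1×(2) gives 42p₁ = 1670, so p₁ = 835/21.
Back-substitute into (2): p₂ = (121 − 3×835/21) / 9 = 4/21.

p₁ = 835/21, p₂ = 4/21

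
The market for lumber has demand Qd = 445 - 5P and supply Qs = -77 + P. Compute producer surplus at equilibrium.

Equilibrium: 445 - 5P = -77 + P gives P* = 87, Q* = 10.
Supply starts at P = 77 (where Qs = 0).
PS = ½(87 − 77)(10) = 50.

Producer surplus = 50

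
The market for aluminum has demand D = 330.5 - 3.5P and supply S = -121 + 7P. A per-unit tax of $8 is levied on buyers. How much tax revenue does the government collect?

Tax revenue = 3872/3

Pre-tax equilibrium: P* = 43, Q* = 180.
Tax on buyers shifts demand to D = 330.5 − 3.5(P + 8) = 302.5 - 3.5P.
302.5 - 3.5P = -121 + 7P gives seller price Ps = 121/3; buyers pay Pb = 121/3 + 8 = 145/3.
New quantity: Q = 330.5 − 3.5(145/3) = 484/3.
Revenue = 8 × 484/3 = 3872/3.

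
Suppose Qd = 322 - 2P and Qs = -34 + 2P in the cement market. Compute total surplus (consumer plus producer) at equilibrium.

Equilibrium: 322 - 2P = -34 + 2P gives P* = 89, Q* = 144.
Demand choke price: P = 161; supply starts at P = 17.
CS = ½(161 − 89)(144) = 5184; PS = ½(89 − 17)(144) = 5184.

Total surplus = 10368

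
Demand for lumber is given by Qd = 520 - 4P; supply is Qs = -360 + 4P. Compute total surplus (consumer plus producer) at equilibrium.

Equilibrium: 520 - 4P = -360 + 4P gives P* = 110, Q* = 80.
Demand choke price: P = 130; supply starts at P = 90.
CS = ½(130 − 110)(80) = 800; PS = ½(110 − 90)(80) = 800.

Total surplus = 1600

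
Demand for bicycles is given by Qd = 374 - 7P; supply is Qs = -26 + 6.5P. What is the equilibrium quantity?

Set Qd = Qs: 374 - 7P = -26 + 6.5P.
400 = 13.5P, so P* = 800/27.
Q* = 374 − 7(800/27) = 4498/27.

Q* = 4498/27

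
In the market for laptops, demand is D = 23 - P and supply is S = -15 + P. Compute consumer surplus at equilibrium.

Equilibrium: 23 - P = -15 + P gives P* = 19, Q* = 4.
Demand choke price (D = 0): P = 23.
CS = ½(23 − 19)(4) = 8.

Consumer surplus = 8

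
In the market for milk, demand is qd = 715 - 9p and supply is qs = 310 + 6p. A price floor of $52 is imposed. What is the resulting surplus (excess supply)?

Equilibrium price would be p* = 27, so the floor at 52 binds.
At p = 52: qd = 247, qs = 622.
Surplus = 622 − 247 = 375.

Surplus = 375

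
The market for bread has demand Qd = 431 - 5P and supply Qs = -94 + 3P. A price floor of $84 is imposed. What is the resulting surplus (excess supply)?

Surplus = 147

Equilibrium price would be P* = 65.625, so the floor at 84 binds.
At P = 84: Qd = 11, Qs = 158.
Surplus = 158 − 11 = 147.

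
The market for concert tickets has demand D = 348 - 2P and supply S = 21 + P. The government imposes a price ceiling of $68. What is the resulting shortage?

Shortage = 123

Equilibrium price would be P* = 109, so the ceiling at 68 binds.
At P = 68: D = 348 − 2(68) = 212, S = 21 + 1(68) = 89.
Shortage = 212 − 89 = 123.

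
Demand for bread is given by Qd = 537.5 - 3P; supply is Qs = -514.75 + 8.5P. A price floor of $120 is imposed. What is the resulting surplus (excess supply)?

Surplus = 327.75

Equilibrium price would be P* = 91.5, so the floor at 120 binds.
At P = 120: Qd = 177.5, Qs = 505.25.
Surplus = 505.25 − 177.5 = 327.75.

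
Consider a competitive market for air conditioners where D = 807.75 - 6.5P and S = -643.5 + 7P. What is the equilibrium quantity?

Q* = 109

Set D = S: 807.75 - 6.5P = -643.5 + 7P.
1451.25 = 13.5P, so P* = 107.5.
Q* = 807.75 − 6.5(107.5) = 109.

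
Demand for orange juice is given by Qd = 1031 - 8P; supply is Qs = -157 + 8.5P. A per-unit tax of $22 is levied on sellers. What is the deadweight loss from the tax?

Deadweight loss = 2992/3

Pre-tax equilibrium: P* = 72, Q* = 455.
Tax on sellers shifts supply to Qs = -157 + 8.5(P − 22) = -344 + 8.5P.
1031 - 8P = -344 + 8.5P gives buyer price Pb = 250/3; sellers receive Ps = 250/3 − 22 = 184/3.
New quantity: Q = 1031 − 8(250/3) = 1093/3.
DWL = ½ × 22 × (455 − 1093/3) = 2992/3.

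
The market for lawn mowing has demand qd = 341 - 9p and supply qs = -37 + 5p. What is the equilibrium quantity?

q* = 98

Set qd = qs: 341 - 9p = -37 + 5p.
378 = 14p, so p* = 27.
q* = 341 − 9(27) = 98.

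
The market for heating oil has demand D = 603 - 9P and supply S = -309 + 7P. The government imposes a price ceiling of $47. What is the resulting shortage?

Equilibrium price would be P* = 57, so the ceiling at 47 binds.
At P = 47: D = 603 − 9(47) = 180, S = -309 + 7(47) = 20.
Shortage = 180 − 20 = 160.

Shortage = 160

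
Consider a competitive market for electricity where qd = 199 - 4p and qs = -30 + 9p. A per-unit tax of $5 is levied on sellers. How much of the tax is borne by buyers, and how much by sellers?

Buyers bear 45/13, sellers bear 20/13

Pre-tax equilibrium: p* = 229/13, q* = 1671/13.
Tax on sellers shifts supply to qs = -30 + 9(p − 5) = -75 + 9p.
199 - 4p = -75 + 9p gives buyer price pb = 274/13; sellers receive ps = 274/13 − 5 = 209/13.
New quantity: q = 199 − 4(274/13) = 1491/13.
Buyer burden = 274/13 − 229/13 = 45/13; seller burden = 229/13 − 209/13 = 20/13.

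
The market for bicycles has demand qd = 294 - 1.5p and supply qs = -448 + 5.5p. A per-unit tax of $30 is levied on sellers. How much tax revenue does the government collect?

Tax revenue = 20925/7

Pre-tax equilibrium: p* = 106, q* = 135.
Tax on sellers shifts supply to qs = -448 + 5.5(p − 30) = -613 + 5.5p.
294 - 1.5p = -613 + 5.5p gives buyer price pb = 907/7; sellers receive ps = 907/7 − 30 = 697/7.
New quantity: q = 294 − 1.5(907/7) = 1395/14.
Revenue = 30 × 1395/14 = 20925/7.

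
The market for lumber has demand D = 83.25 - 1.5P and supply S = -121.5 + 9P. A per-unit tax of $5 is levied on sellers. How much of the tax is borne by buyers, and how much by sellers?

Pre-tax equilibrium: P* = 19.5, Q* = 54.
Tax on sellers shifts supply to S = -121.5 + 9(P − 5) = -166.5 + 9P.
83.25 - 1.5P = -166.5 + 9P gives buyer price Pb = 333/14; sellers receive Ps = 333/14 − 5 = 263/14.
New quantity: Q = 83.25 − 1.5(333/14) = 333/7.
Buyer burden = 333/14 − 19.5 = 30/7; seller burden = 19.5 − 263/14 = 5/7.

Buyers bear 30/7, sellers bear 5/7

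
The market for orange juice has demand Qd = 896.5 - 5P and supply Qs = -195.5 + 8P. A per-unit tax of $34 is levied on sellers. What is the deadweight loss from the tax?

Pre-tax equilibrium: P* = 84, Q* = 476.5.
Tax on sellers shifts supply to Qs = -195.5 + 8(P − 34) = -467.5 + 8P.
896.5 - 5P = -467.5 + 8P gives buyer price Pb = 1364/13; sellers receive Ps = 1364/13 − 34 = 922/13.
New quantity: Q = 896.5 − 5(1364/13) = 9669/26.
DWL = ½ × 34 × (476.5 − 9669/26) = 23120/13.

Deadweight loss = 23120/13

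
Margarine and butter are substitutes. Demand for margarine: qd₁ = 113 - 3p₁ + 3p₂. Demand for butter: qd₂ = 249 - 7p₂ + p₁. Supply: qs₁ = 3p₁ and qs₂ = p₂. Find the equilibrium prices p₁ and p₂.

p₁ = 1651/45, p₂ = 1607/45

Market 1: 113 - 3p₁ + 3p₂ = 3p₁ → 6p₁ - 3p₂ = 113.
Market 2: 8p₂ - p₁ = 249.
Eliminating p₂: 8×(1) + 3×(2) gives 45p₁ = 1651, so p₁ = 1651/45.
Back-substitute into (2): p₂ = (249 + 1×1651/45) / 8 = 1607/45.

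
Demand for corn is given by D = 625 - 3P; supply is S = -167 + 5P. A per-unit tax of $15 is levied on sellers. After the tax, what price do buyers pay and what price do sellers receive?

Pre-tax equilibrium: P* = 99, Q* = 328.
Tax on sellers shifts supply to S = -167 + 5(P − 15) = -242 + 5P.
625 - 3P = -242 + 5P gives buyer price Pb = 108.375; sellers receive Ps = 108.375 − 15 = 93.375.
New quantity: Q = 625 − 3(108.375) = 299.875.

Buyers pay $108.375, sellers receive $93.375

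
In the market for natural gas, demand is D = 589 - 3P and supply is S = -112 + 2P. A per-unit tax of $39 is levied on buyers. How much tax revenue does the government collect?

Pre-tax equilibrium: P* = 140.2, Q* = 168.4.
Tax on buyers shifts demand to D = 589 − 3(P + 39) = 472 - 3P.
472 - 3P = -112 + 2P gives seller price Ps = 116.8; buyers pay Pb = 116.8 + 39 = 155.8.
New quantity: Q = 589 − 3(155.8) = 121.6.
Revenue = 39 × 121.6 = 4742.4.

Tax revenue = 4742.4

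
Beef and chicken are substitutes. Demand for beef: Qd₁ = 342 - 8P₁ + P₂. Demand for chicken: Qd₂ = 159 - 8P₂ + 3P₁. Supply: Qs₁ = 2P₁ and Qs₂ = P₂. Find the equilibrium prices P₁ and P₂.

Market 1: 342 - 8P₁ + P₂ = 2P₁ → 10P₁ - P₂ = 342.
Market 2: 9P₂ - 3P₁ = 159.
Eliminating P₂: 9×(1) + 1×(2) gives 87P₁ = 3237, so P₁ = 1079/29.
Back-substitute into (2): P₂ = (159 + 3×1079/29) / 9 = 872/29.

P₁ = 1079/29, P₂ = 872/29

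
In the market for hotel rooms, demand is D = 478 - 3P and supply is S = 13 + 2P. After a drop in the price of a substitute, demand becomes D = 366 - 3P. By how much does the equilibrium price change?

ΔP = -22.4

Original equilibrium: P* = 93, Q* = 199.
New equilibrium: 366 - 3P = 13 + 2P, so 353 = 5P and P' = 70.6; Q' = 366 − 3(70.6) = 154.2.
Change in price: 70.6 − 93 = -22.4.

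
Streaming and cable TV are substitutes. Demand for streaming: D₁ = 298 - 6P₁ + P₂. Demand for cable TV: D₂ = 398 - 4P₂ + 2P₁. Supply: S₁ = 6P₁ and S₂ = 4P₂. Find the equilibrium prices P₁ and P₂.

P₁ = 1391/47, P₂ = 2686/47

Market 1: 298 - 6P₁ + P₂ = 6P₁ → 12P₁ - P₂ = 298.
Market 2: 8P₂ - 2P₁ = 398.
Eliminating P₂: 8×(1) + 1×(2) gives 94P₁ = 2782, so P₁ = 1391/47.
Back-substitute into (2): P₂ = (398 + 2×1391/47) / 8 = 2686/47.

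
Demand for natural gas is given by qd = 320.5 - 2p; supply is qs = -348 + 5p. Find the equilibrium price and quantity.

p* = 95.5, q* = 129.5

Set qd = qs: 320.5 - 2p = -348 + 5p.
668.5 = 7p, so p* = 95.5.
q* = 320.5 − 2(95.5) = 129.5.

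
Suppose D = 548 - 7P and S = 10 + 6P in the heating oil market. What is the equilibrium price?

Set D = S: 548 - 7P = 10 + 6P.
538 = 13P, so P* = 538/13.
Q* = 548 − 7(538/13) = 3358/13.

P* = 538/13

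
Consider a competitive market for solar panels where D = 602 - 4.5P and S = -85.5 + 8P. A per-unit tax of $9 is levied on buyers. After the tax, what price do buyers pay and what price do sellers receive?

Buyers pay $60.76, sellers receive $51.76

Pre-tax equilibrium: P* = 55, Q* = 354.5.
Tax on buyers shifts demand to D = 602 − 4.5(P + 9) = 561.5 - 4.5P.
561.5 - 4.5P = -85.5 + 8P gives seller price Ps = 51.76; buyers pay Pb = 51.76 + 9 = 60.76.
New quantity: Q = 602 − 4.5(60.76) = 328.58.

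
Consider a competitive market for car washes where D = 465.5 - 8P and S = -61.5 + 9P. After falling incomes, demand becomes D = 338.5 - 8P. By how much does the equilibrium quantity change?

Original equilibrium: P* = 31, Q* = 217.5.
New equilibrium: 338.5 - 8P = -61.5 + 9P, so 400 = 17P and P' = 400/17; Q' = 338.5 − 8(400/17) = 5109/34.
Change in quantity: 5109/34 − 217.5 = -1143/17.

ΔQ = -1143/17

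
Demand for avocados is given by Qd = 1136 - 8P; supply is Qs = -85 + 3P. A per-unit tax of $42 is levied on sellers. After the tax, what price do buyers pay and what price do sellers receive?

Pre-tax equilibrium: P* = 111, Q* = 248.
Tax on sellers shifts supply to Qs = -85 + 3(P − 42) = -211 + 3P.
1136 - 8P = -211 + 3P gives buyer price Pb = 1347/11; sellers receive Ps = 1347/11 − 42 = 885/11.
New quantity: Q = 1136 − 8(1347/11) = 1720/11.

Buyers pay 1347/11, sellers receive 885/11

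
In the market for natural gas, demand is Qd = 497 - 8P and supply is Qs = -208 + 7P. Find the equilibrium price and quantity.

P* = 47, Q* = 121

Set Qd = Qs: 497 - 8P = -208 + 7P.
705 = 15P, so P* = 47.
Q* = 497 − 8(47) = 121.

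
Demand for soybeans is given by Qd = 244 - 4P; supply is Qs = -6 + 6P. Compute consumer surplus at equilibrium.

Equilibrium: 244 - 4P = -6 + 6P gives P* = 25, Q* = 144.
Demand choke price (Qd = 0): P = 61.
CS = ½(61 − 25)(144) = 2592.

Consumer surplus = 2592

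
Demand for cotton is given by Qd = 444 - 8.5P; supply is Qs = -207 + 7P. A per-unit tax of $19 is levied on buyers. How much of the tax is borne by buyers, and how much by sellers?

Pre-tax equilibrium: P* = 42, Q* = 87.
Tax on buyers shifts demand to Qd = 444 − 8.5(P + 19) = 282.5 - 8.5P.
282.5 - 8.5P = -207 + 7P gives seller price Ps = 979/31; buyers pay Pb = 979/31 + 19 = 1568/31.
New quantity: Q = 444 − 8.5(1568/31) = 436/31.
Buyer burden = 1568/31 − 42 = 266/31; seller burden = 42 − 979/31 = 323/31.

Buyers bear 266/31, sellers bear 323/31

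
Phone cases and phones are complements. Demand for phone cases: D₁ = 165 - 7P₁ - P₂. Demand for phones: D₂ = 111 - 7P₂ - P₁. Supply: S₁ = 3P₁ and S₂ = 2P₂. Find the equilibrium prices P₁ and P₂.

Market 1: 165 - 7P₁ - P₂ = 3P₁ → 10P₁ + P₂ = 165.
Market 2: 9P₂ + P₁ = 111.
Eliminating P₂: 9×(1) − 1×(2) gives 89P₁ = 1374, so P₁ = 1374/89.
Back-substitute into (2): P₂ = (111 − 1×1374/89) / 9 = 945/89.

P₁ = 1374/89, P₂ = 945/89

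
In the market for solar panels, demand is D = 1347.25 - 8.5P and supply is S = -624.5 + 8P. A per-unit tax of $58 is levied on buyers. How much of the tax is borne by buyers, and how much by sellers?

Buyers bear 928/33, sellers bear 986/33

Pre-tax equilibrium: P* = 119.5, Q* = 331.5.
Tax on buyers shifts demand to D = 1347.25 − 8.5(P + 58) = 854.25 - 8.5P.
854.25 - 8.5P = -624.5 + 8P gives seller price Ps = 5915/66; buyers pay Pb = 5915/66 + 58 = 9743/66.
New quantity: Q = 1347.25 − 8.5(9743/66) = 6103/66.
Buyer burden = 9743/66 − 119.5 = 928/33; seller burden = 119.5 − 5915/66 = 986/33.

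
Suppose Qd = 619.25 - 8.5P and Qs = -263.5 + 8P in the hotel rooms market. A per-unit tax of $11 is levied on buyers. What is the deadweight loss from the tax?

Deadweight loss = 748/3

Pre-tax equilibrium: P* = 53.5, Q* = 164.5.
Tax on buyers shifts demand to Qd = 619.25 − 8.5(P + 11) = 525.75 - 8.5P.
525.75 - 8.5P = -263.5 + 8P gives seller price Ps = 287/6; buyers pay Pb = 287/6 + 11 = 353/6.
New quantity: Q = 619.25 − 8.5(353/6) = 715/6.
DWL = ½ × 11 × (164.5 − 715/6) = 748/3.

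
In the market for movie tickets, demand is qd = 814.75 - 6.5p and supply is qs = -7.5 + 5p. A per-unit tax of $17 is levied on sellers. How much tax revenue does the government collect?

Pre-tax equilibrium: p* = 71.5, q* = 350.
Tax on sellers shifts supply to qs = -7.5 + 5(p − 17) = -92.5 + 5p.
814.75 - 6.5p = -92.5 + 5p gives buyer price pb = 3629/46; sellers receive ps = 3629/46 − 17 = 2847/46.
New quantity: q = 814.75 − 6.5(3629/46) = 6945/23.
Revenue = 17 × 6945/23 = 118065/23.

Tax revenue = 118065/23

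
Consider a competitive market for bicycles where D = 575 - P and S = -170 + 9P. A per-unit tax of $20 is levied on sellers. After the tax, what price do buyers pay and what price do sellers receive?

Buyers pay $92.5, sellers receive $72.5

Pre-tax equilibrium: P* = 74.5, Q* = 500.5.
Tax on sellers shifts supply to S = -170 + 9(P − 20) = -350 + 9P.
575 - P = -350 + 9P gives buyer price Pb = 92.5; sellers receive Ps = 92.5 − 20 = 72.5.
New quantity: Q = 575 − 1(92.5) = 482.5.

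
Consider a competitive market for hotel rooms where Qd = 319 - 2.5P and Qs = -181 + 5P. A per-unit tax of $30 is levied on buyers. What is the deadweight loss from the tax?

Pre-tax equilibrium: P* = 200/3, Q* = 457/3.
Tax on buyers shifts demand to Qd = 319 − 2.5(P + 30) = 244 - 2.5P.
244 - 2.5P = -181 + 5P gives seller price Ps = 170/3; buyers pay Pb = 170/3 + 30 = 260/3.
New quantity: Q = 319 − 2.5(260/3) = 307/3.
DWL = ½ × 30 × (457/3 − 307/3) = 750.

Deadweight loss = 750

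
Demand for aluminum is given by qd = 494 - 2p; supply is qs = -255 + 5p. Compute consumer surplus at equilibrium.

Consumer surplus = 19600

Equilibrium: 494 - 2p = -255 + 5p gives p* = 107, q* = 280.
Demand choke price (qd = 0): p = 247.
CS = ½(247 − 107)(280) = 19600.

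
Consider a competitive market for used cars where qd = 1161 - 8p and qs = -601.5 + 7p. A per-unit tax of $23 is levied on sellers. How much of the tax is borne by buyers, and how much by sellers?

Buyers bear 161/15, sellers bear 184/15

Pre-tax equilibrium: p* = 117.5, q* = 221.
Tax on sellers shifts supply to qs = -601.5 + 7(p − 23) = -762.5 + 7p.
1161 - 8p = -762.5 + 7p gives buyer price pb = 3847/30; sellers receive ps = 3847/30 − 23 = 3157/30.
New quantity: q = 1161 − 8(3847/30) = 2027/15.
Buyer burden = 3847/30 − 117.5 = 161/15; seller burden = 117.5 − 3157/30 = 184/15.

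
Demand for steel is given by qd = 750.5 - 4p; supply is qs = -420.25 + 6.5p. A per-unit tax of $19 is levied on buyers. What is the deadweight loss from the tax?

Deadweight loss = 9386/21

Pre-tax equilibrium: p* = 111.5, q* = 304.5.
Tax on buyers shifts demand to qd = 750.5 − 4(p + 19) = 674.5 - 4p.
674.5 - 4p = -420.25 + 6.5p gives seller price ps = 4379/42; buyers pay pb = 4379/42 + 19 = 5177/42.
New quantity: q = 750.5 − 4(5177/42) = 10813/42.
DWL = ½ × 19 × (304.5 − 10813/42) = 9386/21.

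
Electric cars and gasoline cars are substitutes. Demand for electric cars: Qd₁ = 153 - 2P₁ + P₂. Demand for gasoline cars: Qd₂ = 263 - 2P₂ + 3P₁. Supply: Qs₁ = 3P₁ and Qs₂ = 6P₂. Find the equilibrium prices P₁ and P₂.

Market 1: 153 - 2P₁ + P₂ = 3P₁ → 5P₁ - P₂ = 153.
Market 2: 8P₂ - 3P₁ = 263.
Eliminating P₂: 8×(1) + 1×(2) gives 37P₁ = 1487, so P₁ = 1487/37.
Back-substitute into (2): P₂ = (263 + 3×1487/37) / 8 = 1774/37.

P₁ = 1487/37, P₂ = 1774/37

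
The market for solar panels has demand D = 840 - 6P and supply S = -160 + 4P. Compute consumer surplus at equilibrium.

Consumer surplus = 4800

Equilibrium: 840 - 6P = -160 + 4P gives P* = 100, Q* = 240.
Demand choke price (D = 0): P = 140.
CS = ½(140 − 100)(240) = 4800.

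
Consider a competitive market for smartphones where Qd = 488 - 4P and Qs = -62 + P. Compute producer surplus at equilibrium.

Equilibrium: 488 - 4P = -62 + P gives P* = 110, Q* = 48.
Supply starts at P = 62 (where Qs = 0).
PS = ½(110 − 62)(48) = 1152.

Producer surplus = 1152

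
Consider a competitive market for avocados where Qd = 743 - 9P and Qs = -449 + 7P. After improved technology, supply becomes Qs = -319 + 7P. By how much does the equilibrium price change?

ΔP = -8.125

Original equilibrium: P* = 74.5, Q* = 72.5.
New equilibrium: 743 - 9P = -319 + 7P, so 1062 = 16P and P' = 66.375; Q' = 743 − 9(66.375) = 145.625.
Change in price: 66.375 − 74.5 = -8.125.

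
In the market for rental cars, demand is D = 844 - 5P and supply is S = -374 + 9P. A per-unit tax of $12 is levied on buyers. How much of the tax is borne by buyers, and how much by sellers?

Pre-tax equilibrium: P* = 87, Q* = 409.
Tax on buyers shifts demand to D = 844 − 5(P + 12) = 784 - 5P.
784 - 5P = -374 + 9P gives seller price Ps = 579/7; buyers pay Pb = 579/7 + 12 = 663/7.
New quantity: Q = 844 − 5(663/7) = 2593/7.
Buyer burden = 663/7 − 87 = 54/7; seller burden = 87 − 579/7 = 30/7.

Buyers bear 54/7, sellers bear 30/7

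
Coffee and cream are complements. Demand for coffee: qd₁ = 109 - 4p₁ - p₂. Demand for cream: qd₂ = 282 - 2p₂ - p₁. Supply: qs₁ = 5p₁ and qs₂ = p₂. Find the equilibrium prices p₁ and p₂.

p₁ = 45/26, p₂ = 2429/26

Market 1: 109 - 4p₁ - p₂ = 5p₁ → 9p₁ + p₂ = 109.
Market 2: 3p₂ + p₁ = 282.
Eliminating p₂: 3×(1) − 1×(2) gives 26p₁ = 45, so p₁ = 45/26.
Back-substitute into (2): p₂ = (282 − 1×45/26) / 3 = 2429/26.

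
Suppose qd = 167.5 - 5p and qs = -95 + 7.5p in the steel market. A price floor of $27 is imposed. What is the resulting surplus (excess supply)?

Equilibrium price would be p* = 21, so the floor at 27 binds.
At p = 27: qd = 32.5, qs = 107.5.
Surplus = 107.5 − 32.5 = 75.

Surplus = 75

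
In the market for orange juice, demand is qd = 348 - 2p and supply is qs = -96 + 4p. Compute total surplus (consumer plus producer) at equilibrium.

Total surplus = 15000

Equilibrium: 348 - 2p = -96 + 4p gives p* = 74, q* = 200.
Demand choke price: p = 174; supply starts at p = 24.
CS = ½(174 − 74)(200) = 10000; PS = ½(74 − 24)(200) = 5000.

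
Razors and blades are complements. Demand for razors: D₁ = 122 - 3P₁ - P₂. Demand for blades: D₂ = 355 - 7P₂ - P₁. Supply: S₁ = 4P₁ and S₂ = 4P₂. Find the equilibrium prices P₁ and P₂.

Market 1: 122 - 3P₁ - P₂ = 4P₁ → 7P₁ + P₂ = 122.
Market 2: 11P₂ + P₁ = 355.
Eliminating P₂: 11×(1) − 1×(2) gives 76P₁ = 987, so P₁ = 987/76.
Back-substitute into (2): P₂ = (355 − 1×987/76) / 11 = 2363/76.

P₁ = 987/76, P₂ = 2363/76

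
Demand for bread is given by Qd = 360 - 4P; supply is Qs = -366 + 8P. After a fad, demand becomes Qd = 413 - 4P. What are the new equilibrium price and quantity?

Original equilibrium: P* = 60.5, Q* = 118.
New equilibrium: 413 - 4P = -366 + 8P, so 779 = 12P and P' = 779/12; Q' = 413 − 4(779/12) = 460/3.

P' = 779/12, Q' = 460/3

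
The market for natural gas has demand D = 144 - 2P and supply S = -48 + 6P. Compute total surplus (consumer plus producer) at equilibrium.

Total surplus = 3072

Equilibrium: 144 - 2P = -48 + 6P gives P* = 24, Q* = 96.
Demand choke price: P = 72; supply starts at P = 8.
CS = ½(72 − 24)(96) = 2304; PS = ½(24 − 8)(96) = 768.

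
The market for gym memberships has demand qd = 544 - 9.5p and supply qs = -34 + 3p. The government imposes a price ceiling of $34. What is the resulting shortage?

Shortage = 153

Equilibrium price would be p* = 46.24, so the ceiling at 34 binds.
At p = 34: qd = 544 − 9.5(34) = 221, qs = -34 + 3(34) = 68.
Shortage = 221 − 68 = 153.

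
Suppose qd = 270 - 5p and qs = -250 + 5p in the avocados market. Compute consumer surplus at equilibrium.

Consumer surplus = 10

Equilibrium: 270 - 5p = -250 + 5p gives p* = 52, q* = 10.
Demand choke price (qd = 0): p = 54.
CS = ½(54 − 52)(10) = 10.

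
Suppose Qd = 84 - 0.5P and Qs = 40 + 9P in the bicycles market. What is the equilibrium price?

P* = 88/19

Set Qd = Qs: 84 - 0.5P = 40 + 9P.
44 = 9.5P, so P* = 88/19.
Q* = 84 − 0.5(88/19) = 1552/19.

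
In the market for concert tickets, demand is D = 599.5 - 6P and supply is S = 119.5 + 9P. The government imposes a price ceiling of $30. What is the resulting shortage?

Shortage = 30

Equilibrium price would be P* = 32, so the ceiling at 30 binds.
At P = 30: D = 599.5 − 6(30) = 419.5, S = 119.5 + 9(30) = 389.5.
Shortage = 419.5 − 389.5 = 30.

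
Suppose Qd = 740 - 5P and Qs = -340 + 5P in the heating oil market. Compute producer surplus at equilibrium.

Equilibrium: 740 - 5P = -340 + 5P gives P* = 108, Q* = 200.
Supply starts at P = 68 (where Qs = 0).
PS = ½(108 − 68)(200) = 4000.

Producer surplus = 4000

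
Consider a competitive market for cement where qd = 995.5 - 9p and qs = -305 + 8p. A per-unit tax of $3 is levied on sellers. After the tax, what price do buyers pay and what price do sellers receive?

Buyers pay 2649/34, sellers receive 2547/34

Pre-tax equilibrium: p* = 76.5, q* = 307.
Tax on sellers shifts supply to qs = -305 + 8(p − 3) = -329 + 8p.
995.5 - 9p = -329 + 8p gives buyer price pb = 2649/34; sellers receive ps = 2649/34 − 3 = 2547/34.
New quantity: q = 995.5 − 9(2649/34) = 5003/17.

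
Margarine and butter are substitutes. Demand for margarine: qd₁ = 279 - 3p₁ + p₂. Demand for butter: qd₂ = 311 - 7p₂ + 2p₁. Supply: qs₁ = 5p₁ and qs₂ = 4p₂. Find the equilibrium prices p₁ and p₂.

p₁ = 1690/43, p₂ = 1523/43

Market 1: 279 - 3p₁ + p₂ = 5p₁ → 8p₁ - p₂ = 279.
Market 2: 11p₂ - 2p₁ = 311.
Eliminating p₂: 11×(1) + 1×(2) gives 86p₁ = 3380, so p₁ = 1690/43.
Back-substitute into (2): p₂ = (311 + 2×1690/43) / 11 = 1523/43.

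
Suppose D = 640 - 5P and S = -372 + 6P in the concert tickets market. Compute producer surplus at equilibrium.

Producer surplus = 2700

Equilibrium: 640 - 5P = -372 + 6P gives P* = 92, Q* = 180.
Supply starts at P = 62 (where S = 0).
PS = ½(92 − 62)(180) = 2700.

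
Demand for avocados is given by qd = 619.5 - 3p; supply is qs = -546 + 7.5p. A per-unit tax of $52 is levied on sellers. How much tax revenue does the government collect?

Tax revenue = 63726/7

Pre-tax equilibrium: p* = 111, q* = 286.5.
Tax on sellers shifts supply to qs = -546 + 7.5(p − 52) = -936 + 7.5p.
619.5 - 3p = -936 + 7.5p gives buyer price pb = 1037/7; sellers receive ps = 1037/7 − 52 = 673/7.
New quantity: q = 619.5 − 3(1037/7) = 2451/14.
Revenue = 52 × 2451/14 = 63726/7.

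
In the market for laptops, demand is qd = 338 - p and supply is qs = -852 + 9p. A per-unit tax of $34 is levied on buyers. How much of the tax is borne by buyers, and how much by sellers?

Buyers bear $30.6, sellers bear $3.4

Pre-tax equilibrium: p* = 119, q* = 219.
Tax on buyers shifts demand to qd = 338 − 1(p + 34) = 304 - p.
304 - p = -852 + 9p gives seller price ps = 115.6; buyers pay pb = 115.6 + 34 = 149.6.
New quantity: q = 338 − 1(149.6) = 188.4.
Buyer burden = 149.6 − 119 = 30.6; seller burden = 119 − 115.6 = 3.4.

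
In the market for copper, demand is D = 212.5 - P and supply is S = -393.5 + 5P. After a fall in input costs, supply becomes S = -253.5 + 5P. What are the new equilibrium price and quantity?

P' = 233/3, Q' = 809/6

Original equilibrium: P* = 101, Q* = 111.5.
New equilibrium: 212.5 - P = -253.5 + 5P, so 466 = 6P and P' = 233/3; Q' = 212.5 − 1(233/3) = 809/6.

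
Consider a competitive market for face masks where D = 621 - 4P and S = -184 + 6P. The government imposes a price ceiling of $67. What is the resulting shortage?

Shortage = 135

Equilibrium price would be P* = 80.5, so the ceiling at 67 binds.
At P = 67: D = 621 − 4(67) = 353, S = -184 + 6(67) = 218.
Shortage = 353 − 218 = 135.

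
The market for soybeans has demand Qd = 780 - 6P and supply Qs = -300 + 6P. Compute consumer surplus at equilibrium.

Equilibrium: 780 - 6P = -300 + 6P gives P* = 90, Q* = 240.
Demand choke price (Qd = 0): P = 130.
CS = ½(130 − 90)(240) = 4800.

Consumer surplus = 4800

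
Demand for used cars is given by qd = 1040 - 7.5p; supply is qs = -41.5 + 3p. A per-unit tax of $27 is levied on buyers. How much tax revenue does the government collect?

Tax revenue = 79245/14

Pre-tax equilibrium: p* = 103, q* = 267.5.
Tax on buyers shifts demand to qd = 1040 − 7.5(p + 27) = 837.5 - 7.5p.
837.5 - 7.5p = -41.5 + 3p gives seller price ps = 586/7; buyers pay pb = 586/7 + 27 = 775/7.
New quantity: q = 1040 − 7.5(775/7) = 2935/14.
Revenue = 27 × 2935/14 = 79245/14.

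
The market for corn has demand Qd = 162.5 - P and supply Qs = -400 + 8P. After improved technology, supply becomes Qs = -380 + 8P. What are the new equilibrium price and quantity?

P' = 1085/18, Q' = 920/9

Original equilibrium: P* = 62.5, Q* = 100.
New equilibrium: 162.5 - P = -380 + 8P, so 542.5 = 9P and P' = 1085/18; Q' = 162.5 − 1(1085/18) = 920/9.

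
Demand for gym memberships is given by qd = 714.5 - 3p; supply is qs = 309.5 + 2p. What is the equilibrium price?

p* = 81

Set qd = qs: 714.5 - 3p = 309.5 + 2p.
405 = 5p, so p* = 81.
q* = 714.5 − 3(81) = 471.5.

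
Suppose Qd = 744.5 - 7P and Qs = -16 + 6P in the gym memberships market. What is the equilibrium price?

Set Qd = Qs: 744.5 - 7P = -16 + 6P.
760.5 = 13P, so P* = 58.5.
Q* = 744.5 − 7(58.5) = 335.

P* = 58.5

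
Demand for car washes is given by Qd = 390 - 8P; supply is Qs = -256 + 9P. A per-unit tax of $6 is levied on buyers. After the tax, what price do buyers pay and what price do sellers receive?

Pre-tax equilibrium: P* = 38, Q* = 86.
Tax on buyers shifts demand to Qd = 390 − 8(P + 6) = 342 - 8P.
342 - 8P = -256 + 9P gives seller price Ps = 598/17; buyers pay Pb = 598/17 + 6 = 700/17.
New quantity: Q = 390 − 8(700/17) = 1030/17.

Buyers pay 700/17, sellers receive 598/17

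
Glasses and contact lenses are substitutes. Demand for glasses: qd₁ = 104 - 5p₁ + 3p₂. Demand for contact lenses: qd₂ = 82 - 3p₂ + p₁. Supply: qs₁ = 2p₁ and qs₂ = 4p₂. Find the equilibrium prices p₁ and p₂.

p₁ = 487/23, p₂ = 339/23

Market 1: 104 - 5p₁ + 3p₂ = 2p₁ → 7p₁ - 3p₂ = 104.
Market 2: 7p₂ - p₁ = 82.
Eliminating p₂: 7×(1) + 3×(2) gives 46p₁ = 974, so p₁ = 487/23.
Back-substitute into (2): p₂ = (82 + 1×487/23) / 7 = 339/23.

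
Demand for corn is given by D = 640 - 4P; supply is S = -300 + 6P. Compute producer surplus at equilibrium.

Producer surplus = 5808

Equilibrium: 640 - 4P = -300 + 6P gives P* = 94, Q* = 264.
Supply starts at P = 50 (where S = 0).
PS = ½(94 − 50)(264) = 5808.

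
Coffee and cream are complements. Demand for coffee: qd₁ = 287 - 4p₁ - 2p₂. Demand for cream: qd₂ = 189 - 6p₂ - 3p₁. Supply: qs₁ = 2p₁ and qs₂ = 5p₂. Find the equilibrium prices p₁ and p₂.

Market 1: 287 - 4p₁ - 2p₂ = 2p₁ → 6p₁ + 2p₂ = 287.
Market 2: 11p₂ + 3p₁ = 189.
Eliminating p₂: 11×(1) − 2×(2) gives 60p₁ = 2779, so p₁ = 2779/60.
Back-substitute into (2): p₂ = (189 − 3×2779/60) / 11 = 4.55.

p₁ = 2779/60, p₂ = 4.55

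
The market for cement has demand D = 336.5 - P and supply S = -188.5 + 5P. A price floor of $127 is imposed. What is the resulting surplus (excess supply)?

Equilibrium price would be P* = 87.5, so the floor at 127 binds.
At P = 127: D = 209.5, S = 446.5.
Surplus = 446.5 − 209.5 = 237.

Surplus = 237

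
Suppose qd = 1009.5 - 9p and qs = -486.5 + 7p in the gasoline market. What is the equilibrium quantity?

q* = 168

Set qd = qs: 1009.5 - 9p = -486.5 + 7p.
1496 = 16p, so p* = 93.5.
q* = 1009.5 − 9(93.5) = 168.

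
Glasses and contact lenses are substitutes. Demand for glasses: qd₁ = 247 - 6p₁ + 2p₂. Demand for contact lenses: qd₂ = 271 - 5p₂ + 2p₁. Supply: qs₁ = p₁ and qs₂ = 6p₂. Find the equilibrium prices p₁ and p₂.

Market 1: 247 - 6p₁ + 2p₂ = p₁ → 7p₁ - 2p₂ = 247.
Market 2: 11p₂ - 2p₁ = 271.
Eliminating p₂: 11×(1) + 2×(2) gives 73p₁ = 3259, so p₁ = 3259/73.
Back-substitute into (2): p₂ = (271 + 2×3259/73) / 11 = 2391/73.

p₁ = 3259/73, p₂ = 2391/73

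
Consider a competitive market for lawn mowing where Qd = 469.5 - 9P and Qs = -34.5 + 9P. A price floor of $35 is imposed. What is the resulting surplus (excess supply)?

Surplus = 126

Equilibrium price would be P* = 28, so the floor at 35 binds.
At P = 35: Qd = 154.5, Qs = 280.5.
Surplus = 280.5 − 154.5 = 126.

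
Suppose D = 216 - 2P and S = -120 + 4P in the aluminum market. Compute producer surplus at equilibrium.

Equilibrium: 216 - 2P = -120 + 4P gives P* = 56, Q* = 104.
Supply starts at P = 30 (where S = 0).
PS = ½(56 − 30)(104) = 1352.

Producer surplus = 1352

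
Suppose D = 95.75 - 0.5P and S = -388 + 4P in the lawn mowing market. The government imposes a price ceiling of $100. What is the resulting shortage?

Equilibrium price would be P* = 107.5, so the ceiling at 100 binds.
At P = 100: D = 95.75 − 0.5(100) = 45.75, S = -388 + 4(100) = 12.
Shortage = 45.75 − 12 = 33.75.

Shortage = 33.75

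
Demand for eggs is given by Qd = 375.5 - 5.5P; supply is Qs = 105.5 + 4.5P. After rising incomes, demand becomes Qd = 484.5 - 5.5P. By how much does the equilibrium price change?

ΔP = 10.9

Original equilibrium: P* = 27, Q* = 227.
New equilibrium: 484.5 - 5.5P = 105.5 + 4.5P, so 379 = 10P and P' = 37.9; Q' = 484.5 − 5.5(37.9) = 276.05.
Change in price: 37.9 − 27 = 10.9.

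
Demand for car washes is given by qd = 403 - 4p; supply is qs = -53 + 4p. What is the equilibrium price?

Set qd = qs: 403 - 4p = -53 + 4p.
456 = 8p, so p* = 57.
q* = 403 − 4(57) = 175.

p* = 57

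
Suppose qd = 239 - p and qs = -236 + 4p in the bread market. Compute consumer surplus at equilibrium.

Equilibrium: 239 - p = -236 + 4p gives p* = 95, q* = 144.
Demand choke price (qd = 0): p = 239.
CS = ½(239 − 95)(144) = 10368.

Consumer surplus = 10368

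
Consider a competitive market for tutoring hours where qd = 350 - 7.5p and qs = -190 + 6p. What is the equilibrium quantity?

q* = 50

Set qd = qs: 350 - 7.5p = -190 + 6p.
540 = 13.5p, so p* = 40.
q* = 350 − 7.5(40) = 50.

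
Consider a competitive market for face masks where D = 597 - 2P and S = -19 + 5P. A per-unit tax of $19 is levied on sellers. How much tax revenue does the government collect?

Pre-tax equilibrium: P* = 88, Q* = 421.
Tax on sellers shifts supply to S = -19 + 5(P − 19) = -114 + 5P.
597 - 2P = -114 + 5P gives buyer price Pb = 711/7; sellers receive Ps = 711/7 − 19 = 578/7.
New quantity: Q = 597 − 2(711/7) = 2757/7.
Revenue = 19 × 2757/7 = 52383/7.

Tax revenue = 52383/7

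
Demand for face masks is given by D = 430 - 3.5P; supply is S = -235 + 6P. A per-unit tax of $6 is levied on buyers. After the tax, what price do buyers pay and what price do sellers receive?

Pre-tax equilibrium: P* = 70, Q* = 185.
Tax on buyers shifts demand to D = 430 − 3.5(P + 6) = 409 - 3.5P.
409 - 3.5P = -235 + 6P gives seller price Ps = 1288/19; buyers pay Pb = 1288/19 + 6 = 1402/19.
New quantity: Q = 430 − 3.5(1402/19) = 3263/19.

Buyers pay 1402/19, sellers receive 1288/19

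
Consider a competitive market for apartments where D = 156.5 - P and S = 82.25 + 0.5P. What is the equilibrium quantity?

Q* = 107

Set D = S: 156.5 - P = 82.25 + 0.5P.
74.25 = 1.5P, so P* = 49.5.
Q* = 156.5 − 1(49.5) = 107.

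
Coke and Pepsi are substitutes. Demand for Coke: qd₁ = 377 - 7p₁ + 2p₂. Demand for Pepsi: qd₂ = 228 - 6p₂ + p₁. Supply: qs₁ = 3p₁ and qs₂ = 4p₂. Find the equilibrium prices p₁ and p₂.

p₁ = 2113/49, p₂ = 2657/98

Market 1: 377 - 7p₁ + 2p₂ = 3p₁ → 10p₁ - 2p₂ = 377.
Market 2: 10p₂ - p₁ = 228.
Eliminating p₂: 10×(1) + 2×(2) gives 98p₁ = 4226, so p₁ = 2113/49.
Back-substitute into (2): p₂ = (228 + 1×2113/49) / 10 = 2657/98.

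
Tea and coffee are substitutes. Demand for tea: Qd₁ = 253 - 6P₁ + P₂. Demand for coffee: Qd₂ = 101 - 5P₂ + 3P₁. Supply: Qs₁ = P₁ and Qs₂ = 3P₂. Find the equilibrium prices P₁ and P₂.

Market 1: 253 - 6P₁ + P₂ = P₁ → 7P₁ - P₂ = 253.
Market 2: 8P₂ - 3P₁ = 101.
Eliminating P₂: 8×(1) + 1×(2) gives 53P₁ = 2125, so P₁ = 2125/53.
Back-substitute into (2): P₂ = (101 + 3×2125/53) / 8 = 1466/53.

P₁ = 2125/53, P₂ = 1466/53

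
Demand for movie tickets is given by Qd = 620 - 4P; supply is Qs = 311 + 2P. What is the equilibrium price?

P* = 51.5

Set Qd = Qs: 620 - 4P = 311 + 2P.
309 = 6P, so P* = 51.5.
Q* = 620 − 4(51.5) = 414.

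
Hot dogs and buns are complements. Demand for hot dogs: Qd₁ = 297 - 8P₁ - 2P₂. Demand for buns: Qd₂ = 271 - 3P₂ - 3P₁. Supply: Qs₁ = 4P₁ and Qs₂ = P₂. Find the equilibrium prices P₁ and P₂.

Market 1: 297 - 8P₁ - 2P₂ = 4P₁ → 12P₁ + 2P₂ = 297.
Market 2: 4P₂ + 3P₁ = 271.
Eliminating P₂: 4×(1) − 2×(2) gives 42P₁ = 646, so P₁ = 323/21.
Back-substitute into (2): P₂ = (271 − 3×323/21) / 4 = 787/14.

P₁ = 323/21, P₂ = 787/14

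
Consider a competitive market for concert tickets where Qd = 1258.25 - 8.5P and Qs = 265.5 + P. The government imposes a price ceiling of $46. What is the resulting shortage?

Shortage = 555.75

Equilibrium price would be P* = 104.5, so the ceiling at 46 binds.
At P = 46: Qd = 1258.25 − 8.5(46) = 867.25, Qs = 265.5 + 1(46) = 311.5.
Shortage = 867.25 − 311.5 = 555.75.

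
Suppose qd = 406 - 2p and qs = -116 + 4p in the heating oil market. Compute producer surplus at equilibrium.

Producer surplus = 6728

Equilibrium: 406 - 2p = -116 + 4p gives p* = 87, q* = 232.
Supply starts at p = 29 (where qs = 0).
PS = ½(87 − 29)(232) = 6728.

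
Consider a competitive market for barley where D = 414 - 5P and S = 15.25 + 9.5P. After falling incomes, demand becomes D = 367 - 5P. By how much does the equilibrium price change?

ΔP = -94/29

Original equilibrium: P* = 27.5, Q* = 276.5.
New equilibrium: 367 - 5P = 15.25 + 9.5P, so 351.75 = 14.5P and P' = 1407/58; Q' = 367 − 5(1407/58) = 14251/58.
Change in price: 1407/58 − 27.5 = -94/29.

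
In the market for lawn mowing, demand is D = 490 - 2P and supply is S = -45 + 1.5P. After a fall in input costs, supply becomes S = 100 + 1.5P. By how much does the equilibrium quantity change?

ΔQ = 580/7

Original equilibrium: P* = 1070/7, Q* = 1290/7.
New equilibrium: 490 - 2P = 100 + 1.5P, so 390 = 3.5P and P' = 780/7; Q' = 490 − 2(780/7) = 1870/7.
Change in quantity: 1870/7 − 1290/7 = 580/7.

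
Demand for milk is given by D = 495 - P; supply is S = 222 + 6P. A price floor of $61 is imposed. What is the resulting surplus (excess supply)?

Equilibrium price would be P* = 39, so the floor at 61 binds.
At P = 61: D = 434, S = 588.
Surplus = 588 − 434 = 154.

Surplus = 154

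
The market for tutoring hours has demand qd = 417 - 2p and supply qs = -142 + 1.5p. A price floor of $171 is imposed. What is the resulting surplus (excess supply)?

Equilibrium price would be p* = 1118/7, so the floor at 171 binds.
At p = 171: qd = 75, qs = 114.5.
Surplus = 114.5 − 75 = 39.5.

Surplus = 39.5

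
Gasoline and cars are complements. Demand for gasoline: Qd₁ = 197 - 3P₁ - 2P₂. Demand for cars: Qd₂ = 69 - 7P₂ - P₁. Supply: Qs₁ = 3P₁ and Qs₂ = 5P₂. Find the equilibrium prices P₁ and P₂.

P₁ = 31.8, P₂ = 3.1

Market 1: 197 - 3P₁ - 2P₂ = 3P₁ → 6P₁ + 2P₂ = 197.
Market 2: 12P₂ + P₁ = 69.
Eliminating P₂: 12×(1) − 2×(2) gives 70P₁ = 2226, so P₁ = 31.8.
Back-substitute into (2): P₂ = (69 − 1×31.8) / 12 = 3.1.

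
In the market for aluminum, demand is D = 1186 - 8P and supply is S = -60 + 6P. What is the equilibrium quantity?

Q* = 474

Set D = S: 1186 - 8P = -60 + 6P.
1246 = 14P, so P* = 89.
Q* = 1186 − 8(89) = 474.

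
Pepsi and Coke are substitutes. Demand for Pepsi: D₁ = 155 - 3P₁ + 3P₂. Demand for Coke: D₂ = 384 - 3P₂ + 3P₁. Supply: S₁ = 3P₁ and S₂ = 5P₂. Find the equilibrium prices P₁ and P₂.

Market 1: 155 - 3P₁ + 3P₂ = 3P₁ → 6P₁ - 3P₂ = 155.
Market 2: 8P₂ - 3P₁ = 384.
Eliminating P₂: 8×(1) + 3×(2) gives 39P₁ = 2392, so P₁ = 184/3.
Back-substitute into (2): P₂ = (384 + 3×184/3) / 8 = 71.

P₁ = 184/3, P₂ = 71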